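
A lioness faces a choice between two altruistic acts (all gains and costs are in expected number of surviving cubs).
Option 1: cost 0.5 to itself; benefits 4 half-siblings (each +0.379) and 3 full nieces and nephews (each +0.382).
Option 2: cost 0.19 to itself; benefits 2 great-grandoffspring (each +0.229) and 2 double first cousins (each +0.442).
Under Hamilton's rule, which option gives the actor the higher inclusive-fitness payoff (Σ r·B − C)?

Option 1

Option 1: r to a half-sibling = 0.25.
Option 1: r to a full niece or nephew = 0.25.
Option 1: Σ r·B − C = (4·0.25·0.379 + 3·0.25·0.382) − 0.5 = 0.1655.
Option 2: r to a great-grandoffspring = 0.125.
Option 2: r to a double first cousin = 0.25.
Option 2: Σ r·B − C = (2·0.125·0.229 + 2·0.25·0.442) − 0.19 = 0.08825.
Option 1 has the higher net inclusive-fitness payoff.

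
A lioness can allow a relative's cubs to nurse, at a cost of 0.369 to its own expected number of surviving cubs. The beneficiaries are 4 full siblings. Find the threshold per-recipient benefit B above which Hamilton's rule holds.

r to a full sibling = 0.5 (full sibs share both parents — two paths of length 2: r = 2·(1/2)^2 = 1/2).
Hamilton's rule with n recipients of equal r: n·r·B > C, so B > C/(n·r) = 0.369/(4·0.5) = 0.1845.

0.1845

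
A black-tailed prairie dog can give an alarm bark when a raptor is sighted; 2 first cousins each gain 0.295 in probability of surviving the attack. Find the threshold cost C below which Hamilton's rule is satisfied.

0.07375

r to a first cousin = 0.125 (first cousins share one grandparent pair — two paths of length 4: r = 2·(1/2)^4 = 1/8).
Hamilton's rule: n·r·B > C, so the trait is favored while C < n·r·B = 2·0.125·0.295 = 0.07375.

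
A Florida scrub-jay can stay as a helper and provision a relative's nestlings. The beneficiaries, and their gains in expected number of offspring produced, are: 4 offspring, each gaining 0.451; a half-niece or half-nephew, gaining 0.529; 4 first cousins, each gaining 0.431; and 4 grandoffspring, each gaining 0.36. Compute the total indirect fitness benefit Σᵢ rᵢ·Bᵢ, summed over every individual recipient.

1.543625

r to an offspring = 0.5 (one parent–offspring link: r = (1/2)^1 = 1/2).
r to a half-niece or half-nephew = 1/8 (half-aunt/uncle↔niece/nephew: one path of length 3: r = (1/2)^3 = 1/8).
r to a first cousin = 1/8 (first cousins share one grandparent pair — two paths of length 4: r = 2·(1/2)^4 = 1/8).
r to a grandoffspring = 1/4 (two parent–offspring links: r = (1/2)^2 = 1/4).
Summing one r·B term per recipient: 4·0.5·0.451 + 1·0.125·0.529 + 4·0.125·0.431 + 4·0.25·0.36 = 1.543625.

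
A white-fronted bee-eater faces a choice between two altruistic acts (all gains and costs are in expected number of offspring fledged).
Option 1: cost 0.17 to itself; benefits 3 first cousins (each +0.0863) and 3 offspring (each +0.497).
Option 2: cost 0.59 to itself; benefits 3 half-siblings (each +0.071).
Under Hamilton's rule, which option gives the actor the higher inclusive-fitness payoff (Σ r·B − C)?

Option 1: r to a first cousin = 0.125.
Option 1: r to an offspring = 0.5.
Option 1: Σ r·B − C = (3·0.125·0.0863 + 3·0.5·0.497) − 0.17 = 0.6078625.
Option 2: r to a half-sibling = 0.25.
Option 2: Σ r·B − C = (3·0.25·0.071) − 0.59 = -0.53675.
Option 1 has the higher net inclusive-fitness payoff.

Option 1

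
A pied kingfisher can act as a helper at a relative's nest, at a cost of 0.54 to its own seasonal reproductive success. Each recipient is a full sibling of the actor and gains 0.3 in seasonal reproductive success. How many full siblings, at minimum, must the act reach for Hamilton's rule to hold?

4

r to a full sibling = 1/2 (full sibs share both parents — two paths of length 2: r = 2·(1/2)^2 = 1/2).
Hamilton's rule: n·r·B > C  ⇒  n > C/(r·B) = 0.54/(0.5·0.3) = 3.6.
The smallest integer exceeding 3.6 is 4.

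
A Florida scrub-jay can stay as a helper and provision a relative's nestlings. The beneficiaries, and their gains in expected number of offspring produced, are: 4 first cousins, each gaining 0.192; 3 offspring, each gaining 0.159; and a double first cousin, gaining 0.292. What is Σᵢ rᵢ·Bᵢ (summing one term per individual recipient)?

r to a first cousin = 1/8 (first cousins share one grandparent pair — two paths of length 4: r = 2·(1/2)^4 = 1/8).
r to an offspring = 1/2 (one parent–offspring link: r = (1/2)^1 = 1/2).
r to a double first cousin = 1/4 (double first cousins share both grandparent pairs — four paths of length 4: r = 4·(1/2)^4 = 1/4).
Summing one r·B term per recipient: 4·0.125·0.192 + 3·0.5·0.159 + 1·0.25·0.292 = 0.4075.

0.4075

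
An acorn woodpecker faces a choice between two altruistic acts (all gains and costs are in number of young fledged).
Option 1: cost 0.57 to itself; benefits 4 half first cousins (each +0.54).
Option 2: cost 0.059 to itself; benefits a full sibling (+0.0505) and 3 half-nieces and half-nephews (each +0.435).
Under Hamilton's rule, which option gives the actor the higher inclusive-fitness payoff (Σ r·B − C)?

Option 2

Option 1: r to a half first cousin = 0.0625.
Option 1: Σ r·B − C = (4·0.0625·0.54) − 0.57 = -0.435.
Option 2: r to a full sibling = 0.5.
Option 2: r to a half-niece or half-nephew = 0.125.
Option 2: Σ r·B − C = (1·0.5·0.0505 + 3·0.125·0.435) − 0.059 = 0.129375.
Option 2 has the higher net inclusive-fitness payoff.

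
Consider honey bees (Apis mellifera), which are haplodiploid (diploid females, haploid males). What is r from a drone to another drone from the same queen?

Haploid brothers each carry a random half of the queen's diploid genome, so on average they share half: r = 1/2.

0.5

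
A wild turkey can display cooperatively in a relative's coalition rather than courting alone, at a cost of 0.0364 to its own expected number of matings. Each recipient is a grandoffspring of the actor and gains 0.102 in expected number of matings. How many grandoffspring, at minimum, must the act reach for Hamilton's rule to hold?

2

r to a grandoffspring = 1/4 (two parent–offspring links: r = (1/2)^2 = 1/4).
Hamilton's rule: n·r·B > C  ⇒  n > C/(r·B) = 0.0364/(0.25·0.102) = 1.427.
The smallest integer exceeding 1.427 is 2.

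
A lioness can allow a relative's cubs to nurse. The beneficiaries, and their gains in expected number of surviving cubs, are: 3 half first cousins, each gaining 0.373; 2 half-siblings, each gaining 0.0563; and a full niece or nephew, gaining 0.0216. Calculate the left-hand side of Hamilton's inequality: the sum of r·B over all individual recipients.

0.1034875

r to a half first cousin = 1/16 (half first cousins share one grandparent — one path of length 4: r = (1/2)^4 = 1/16).
r to a half-sibling = 1/4 (half-sibs share one parent — one path of length 2: r = (1/2)^2 = 1/4).
r to a full niece or nephew = 0.25 (full aunt/uncle↔niece/nephew: two paths of length 3 through the shared grandparent pair: r = 2·(1/2)^3 = 1/4).
Summing one r·B term per recipient: 3·0.0625·0.373 + 2·0.25·0.0563 + 1·0.25·0.0216 = 0.1034875.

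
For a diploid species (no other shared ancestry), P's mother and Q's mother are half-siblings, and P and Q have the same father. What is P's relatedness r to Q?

0.3125

Wright's path rule: contributions from independent ancestry routes add.
P and Q are related in two ways: half first cousins through their mothers (r = 1/16) and half-sibs through their shared father (r = 1/4).
r = 1/16 + 1/4 = 5/16 = 0.3125.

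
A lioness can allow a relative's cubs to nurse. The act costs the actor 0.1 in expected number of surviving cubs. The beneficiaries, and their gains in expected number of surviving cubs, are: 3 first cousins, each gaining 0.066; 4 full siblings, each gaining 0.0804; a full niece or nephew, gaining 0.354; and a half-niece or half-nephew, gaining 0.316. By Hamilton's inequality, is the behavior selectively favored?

Yes

Hamilton's rule: the trait is favored when the sum of r·B over every recipient exceeds the actor's cost C.
r to a first cousin = 1/8 (first cousins share one grandparent pair — two paths of length 4: r = 2·(1/2)^4 = 1/8).
r to a full sibling = 1/2 (full sibs share both parents — two paths of length 2: r = 2·(1/2)^2 = 1/2).
r to a full niece or nephew = 1/4 (full aunt/uncle↔niece/nephew: two paths of length 3 through the shared grandparent pair: r = 2·(1/2)^3 = 1/4).
r to a half-niece or half-nephew = 0.125 (half-aunt/uncle↔niece/nephew: one path of length 3: r = (1/2)^3 = 1/8).
Summing one r·B term per recipient: 3·0.125·0.066 + 4·0.5·0.0804 + 1·0.25·0.354 + 1·0.125·0.316 = 0.31355.
0.31355 > 0.1: the indirect benefit exceeds the cost.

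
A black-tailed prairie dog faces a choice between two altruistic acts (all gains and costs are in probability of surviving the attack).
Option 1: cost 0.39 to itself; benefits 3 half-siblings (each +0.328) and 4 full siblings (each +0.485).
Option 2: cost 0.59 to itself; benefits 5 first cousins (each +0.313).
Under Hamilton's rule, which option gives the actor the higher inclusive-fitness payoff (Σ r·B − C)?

Option 1

Option 1: r to a half-sibling = 0.25.
Option 1: r to a full sibling = 0.5.
Option 1: Σ r·B − C = (3·0.25·0.328 + 4·0.5·0.485) − 0.39 = 0.826.
Option 2: r to a first cousin = 0.125.
Option 2: Σ r·B − C = (5·0.125·0.313) − 0.59 = -0.394375.
Option 1 has the higher net inclusive-fitness payoff.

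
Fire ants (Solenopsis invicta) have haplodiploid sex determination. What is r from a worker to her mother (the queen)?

One meiotic link between diploid queen and diploid daughter: r = 1/2.

0.5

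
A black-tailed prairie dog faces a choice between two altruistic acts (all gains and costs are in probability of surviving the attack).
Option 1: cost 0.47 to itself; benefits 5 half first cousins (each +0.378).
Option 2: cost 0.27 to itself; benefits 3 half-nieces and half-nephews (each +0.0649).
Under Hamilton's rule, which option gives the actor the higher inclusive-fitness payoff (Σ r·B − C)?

Option 1: r to a half first cousin = 0.0625.
Option 1: Σ r·B − C = (5·0.0625·0.378) − 0.47 = -0.351875.
Option 2: r to a half-niece or half-nephew = 0.125.
Option 2: Σ r·B − C = (3·0.125·0.0649) − 0.27 = -0.2456625.
Option 2 has the higher net inclusive-fitness payoff.

Option 2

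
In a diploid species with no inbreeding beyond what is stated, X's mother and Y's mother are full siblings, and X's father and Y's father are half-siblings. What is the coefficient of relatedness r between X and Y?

0.1875

Independent pedigree routes through distinct common ancestors add.
X and Y are related in two ways: first cousins through their mothers (r = 1/8) and half first cousins through their fathers (r = 1/16).
r = 1/8 + 1/16 = 0.1875.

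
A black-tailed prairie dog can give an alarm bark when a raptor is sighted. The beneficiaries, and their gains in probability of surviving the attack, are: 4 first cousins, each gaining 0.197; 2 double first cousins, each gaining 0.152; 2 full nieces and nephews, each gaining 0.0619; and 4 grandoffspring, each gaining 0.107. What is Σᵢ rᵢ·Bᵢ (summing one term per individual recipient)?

0.31245

r to a first cousin = 1/8 (first cousins share one grandparent pair — two paths of length 4: r = 2·(1/2)^4 = 1/8).
r to a double first cousin = 1/4 (double first cousins share both grandparent pairs — four paths of length 4: r = 4·(1/2)^4 = 1/4).
r to a full niece or nephew = 1/4 (full aunt/uncle↔niece/nephew: two paths of length 3 through the shared grandparent pair: r = 2·(1/2)^3 = 1/4).
r to a grandoffspring = 1/4 (two parent–offspring links: r = (1/2)^2 = 1/4).
Summing one r·B term per recipient: 4·0.125·0.197 + 2·0.25·0.152 + 2·0.25·0.0619 + 4·0.25·0.107 = 0.31245.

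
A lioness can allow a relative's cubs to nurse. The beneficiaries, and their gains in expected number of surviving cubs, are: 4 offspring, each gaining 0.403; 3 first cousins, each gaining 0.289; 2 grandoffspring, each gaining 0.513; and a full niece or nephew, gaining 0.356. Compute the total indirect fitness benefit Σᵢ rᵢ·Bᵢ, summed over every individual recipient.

r to an offspring = 0.5 (one parent–offspring link: r = (1/2)^1 = 1/2).
r to a first cousin = 1/8 (first cousins share one grandparent pair — two paths of length 4: r = 2·(1/2)^4 = 1/8).
r to a grandoffspring = 0.25 (two parent–offspring links: r = (1/2)^2 = 1/4).
r to a full niece or nephew = 1/4 (full aunt/uncle↔niece/nephew: two paths of length 3 through the shared grandparent pair: r = 2·(1/2)^3 = 1/4).
Summing one r·B term per recipient: 4·0.5·0.403 + 3·0.125·0.289 + 2·0.25·0.513 + 1·0.25·0.356 = 1.259875.

1.259875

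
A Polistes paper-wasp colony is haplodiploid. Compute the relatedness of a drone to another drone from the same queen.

Haploid brothers each carry a random half of the queen's diploid genome, so on average they share half: r = 1/2.

0.5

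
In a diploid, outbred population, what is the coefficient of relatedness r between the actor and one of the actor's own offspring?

0.5

Each parent–offspring link contributes a factor of 1/2, and independent paths through distinct common ancestors add.
One parent–offspring link: r = (1/2)^1 = 1/2.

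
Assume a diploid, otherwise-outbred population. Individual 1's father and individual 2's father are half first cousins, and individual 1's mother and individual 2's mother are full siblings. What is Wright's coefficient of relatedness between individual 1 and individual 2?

Wright's path rule: contributions from independent ancestry routes add.
Individual 1 and individual 2 are related in two ways: half second cousins through their fathers (r = 1/64) and first cousins through their mothers (r = 1/8).
r = 1/64 + 1/8 = 0.140625.

0.140625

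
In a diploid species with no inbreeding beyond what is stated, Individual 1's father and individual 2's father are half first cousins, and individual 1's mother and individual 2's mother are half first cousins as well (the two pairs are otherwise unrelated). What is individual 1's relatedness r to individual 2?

With two independent routes of shared ancestry, r is the sum of the two contributions.
Individual 1 and individual 2 are related in two ways: half second cousins through their fathers (r = 1/64) and half second cousins through their mothers (r = 1/64).
r = 1/64 + 1/64 = 1/32 = 0.03125.

0.03125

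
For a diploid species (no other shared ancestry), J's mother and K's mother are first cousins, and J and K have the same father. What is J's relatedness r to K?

Wright's path rule: contributions from independent ancestry routes add.
J and K are related in two ways: second cousins through their mothers (r = 1/32) and half-sibs through their shared father (r = 1/4).
r = 1/32 + 1/4 = 0.28125.

0.28125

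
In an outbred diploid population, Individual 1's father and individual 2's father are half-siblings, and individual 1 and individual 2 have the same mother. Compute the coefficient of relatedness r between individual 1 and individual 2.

0.3125

Independent pedigree routes through distinct common ancestors add.
Individual 1 and individual 2 are related in two ways: half first cousins through their fathers (r = 1/16) and half-sibs through their shared mother (r = 1/4).
r = 1/16 + 1/4 = 5/16 = 0.3125.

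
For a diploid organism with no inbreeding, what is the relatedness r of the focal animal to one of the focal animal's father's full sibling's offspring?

Each parent–offspring link contributes a factor of 1/2, and independent paths through distinct common ancestors add.
First cousins share one grandparent pair — two paths of length 4: r = 2·(1/2)^4 = 1/8.

0.125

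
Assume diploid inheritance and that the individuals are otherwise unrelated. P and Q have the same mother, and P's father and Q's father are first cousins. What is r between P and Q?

0.28125

Independent pedigree routes through distinct common ancestors add.
P and Q are related in two ways: half-sibs through their shared mother (r = 1/4) and second cousins through their fathers (r = 1/32).
r = 1/4 + 1/32 = 0.28125.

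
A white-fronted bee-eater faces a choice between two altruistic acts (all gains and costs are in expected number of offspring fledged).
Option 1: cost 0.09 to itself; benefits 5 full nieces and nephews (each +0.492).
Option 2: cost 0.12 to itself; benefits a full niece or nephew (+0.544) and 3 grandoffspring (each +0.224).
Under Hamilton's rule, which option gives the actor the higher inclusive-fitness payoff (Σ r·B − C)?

Option 1: r to a full niece or nephew = 0.25.
Option 1: Σ r·B − C = (5·0.25·0.492) − 0.09 = 0.525.
Option 2: r to a full niece or nephew = 0.25.
Option 2: r to a grandoffspring = 0.25.
Option 2: Σ r·B − C = (1·0.25·0.544 + 3·0.25·0.224) − 0.12 = 0.184.
Option 1 has the higher net inclusive-fitness payoff.

Option 1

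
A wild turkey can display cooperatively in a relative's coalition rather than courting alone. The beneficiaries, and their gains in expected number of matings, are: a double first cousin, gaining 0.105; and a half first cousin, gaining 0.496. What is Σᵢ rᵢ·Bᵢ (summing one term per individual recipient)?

0.05725

r to a double first cousin = 1/4 (double first cousins share both grandparent pairs — four paths of length 4: r = 4·(1/2)^4 = 1/4).
r to a half first cousin = 1/16 (half first cousins share one grandparent — one path of length 4: r = (1/2)^4 = 1/16).
Summing one r·B term per recipient: 1·0.25·0.105 + 1·0.0625·0.496 = 0.05725.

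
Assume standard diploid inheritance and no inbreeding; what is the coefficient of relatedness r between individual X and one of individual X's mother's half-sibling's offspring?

0.0625

Each parent–offspring link contributes a factor of 1/2, and independent paths through distinct common ancestors add.
Half first cousins share one grandparent — one path of length 4: r = (1/2)^4 = 1/16.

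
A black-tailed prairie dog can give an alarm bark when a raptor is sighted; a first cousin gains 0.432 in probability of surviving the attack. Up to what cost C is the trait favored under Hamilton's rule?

0.054

r to a first cousin = 0.125 (first cousins share one grandparent pair — two paths of length 4: r = 2·(1/2)^4 = 1/8).
Hamilton's rule: n·r·B > C, so the trait is favored while C < n·r·B = 1·0.125·0.432 = 0.054.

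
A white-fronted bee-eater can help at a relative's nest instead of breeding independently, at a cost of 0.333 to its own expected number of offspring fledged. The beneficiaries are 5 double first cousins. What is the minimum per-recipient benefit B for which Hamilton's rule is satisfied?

0.2664

r to a double first cousin = 0.25 (double first cousins share both grandparent pairs — four paths of length 4: r = 4·(1/2)^4 = 1/4).
Hamilton's rule with n recipients of equal r: n·r·B > C, so B > C/(n·r) = 0.333/(5·0.25) = 0.2664.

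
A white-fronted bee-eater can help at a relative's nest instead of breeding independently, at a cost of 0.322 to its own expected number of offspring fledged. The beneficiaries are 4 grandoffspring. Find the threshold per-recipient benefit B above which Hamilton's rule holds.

r to a grandoffspring = 1/4 (two parent–offspring links: r = (1/2)^2 = 1/4).
Hamilton's rule with n recipients of equal r: n·r·B > C, so B > C/(n·r) = 0.322/(4·0.25) = 0.322.

0.322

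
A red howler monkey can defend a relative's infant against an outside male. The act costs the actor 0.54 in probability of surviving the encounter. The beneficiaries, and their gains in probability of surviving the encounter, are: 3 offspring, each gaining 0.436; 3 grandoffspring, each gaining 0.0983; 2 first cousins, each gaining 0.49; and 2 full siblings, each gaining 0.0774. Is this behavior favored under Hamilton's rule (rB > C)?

Yes

Hamilton's rule: the trait is favored when the sum of r·B over every recipient exceeds the actor's cost C.
r to an offspring = 0.5 (one parent–offspring link: r = (1/2)^1 = 1/2).
r to a grandoffspring = 0.25 (two parent–offspring links: r = (1/2)^2 = 1/4).
r to a first cousin = 0.125 (first cousins share one grandparent pair — two paths of length 4: r = 2·(1/2)^4 = 1/8).
r to a full sibling = 1/2 (full sibs share both parents — two paths of length 2: r = 2·(1/2)^2 = 1/2).
Summing one r·B term per recipient: 3·0.5·0.436 + 3·0.25·0.0983 + 2·0.125·0.49 + 2·0.5·0.0774 = 0.927625.
0.927625 > 0.54: the indirect benefit exceeds the cost.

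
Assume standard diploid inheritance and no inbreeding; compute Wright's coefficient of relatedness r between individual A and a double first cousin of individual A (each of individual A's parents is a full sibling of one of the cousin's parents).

Each parent–offspring link contributes a factor of 1/2, and independent paths through distinct common ancestors add.
Double first cousins share both grandparent pairs — four paths of length 4: r = 4·(1/2)^4 = 1/4.

0.25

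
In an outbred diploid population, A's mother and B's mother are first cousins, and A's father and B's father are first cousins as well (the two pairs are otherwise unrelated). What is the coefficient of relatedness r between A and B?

0.0625

Wright's path rule: contributions from independent ancestry routes add.
A and B are related in two ways: second cousins through their mothers (r = 1/32) and second cousins through their fathers (r = 1/32).
r = 1/32 + 1/32 = 0.0625.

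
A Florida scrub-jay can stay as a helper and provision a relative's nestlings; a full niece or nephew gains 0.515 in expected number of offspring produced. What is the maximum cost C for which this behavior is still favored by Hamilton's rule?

r to a full niece or nephew = 0.25 (full aunt/uncle↔niece/nephew: two paths of length 3 through the shared grandparent pair: r = 2·(1/2)^3 = 1/4).
Hamilton's rule: n·r·B > C, so the trait is favored while C < n·r·B = 1·0.25·0.515 = 0.12875.

0.12875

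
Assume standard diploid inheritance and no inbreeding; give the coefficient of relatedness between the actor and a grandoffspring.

Each parent–offspring link contributes a factor of 1/2, and independent paths through distinct common ancestors add.
Two parent–offspring links: r = (1/2)^2 = 1/4.

0.25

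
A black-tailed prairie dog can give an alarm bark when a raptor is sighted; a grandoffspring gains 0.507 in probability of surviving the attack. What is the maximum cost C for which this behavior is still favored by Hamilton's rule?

0.12675

r to a grandoffspring = 0.25 (two parent–offspring links: r = (1/2)^2 = 1/4).
Hamilton's rule: n·r·B > C, so the trait is favored while C < n·r·B = 1·0.25·0.507 = 0.12675.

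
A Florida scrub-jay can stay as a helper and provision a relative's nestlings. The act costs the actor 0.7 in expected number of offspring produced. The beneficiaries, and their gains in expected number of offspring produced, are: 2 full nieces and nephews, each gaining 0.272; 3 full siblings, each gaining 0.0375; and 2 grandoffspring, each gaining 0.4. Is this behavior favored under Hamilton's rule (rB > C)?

Hamilton's rule: the trait is favored when the sum of r·B over every recipient exceeds the actor's cost C.
r to a full niece or nephew = 1/4 (full aunt/uncle↔niece/nephew: two paths of length 3 through the shared grandparent pair: r = 2·(1/2)^3 = 1/4).
r to a full sibling = 1/2 (full sibs share both parents — two paths of length 2: r = 2·(1/2)^2 = 1/2).
r to a grandoffspring = 1/4 (two parent–offspring links: r = (1/2)^2 = 1/4).
Summing one r·B term per recipient: 2·0.25·0.272 + 3·0.5·0.0375 + 2·0.25·0.4 = 0.39225.
0.39225 < 0.7: the indirect benefit is less than the cost.

No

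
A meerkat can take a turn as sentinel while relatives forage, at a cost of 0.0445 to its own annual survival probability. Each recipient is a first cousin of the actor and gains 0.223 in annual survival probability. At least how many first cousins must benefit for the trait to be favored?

2

r to a first cousin = 0.125 (first cousins share one grandparent pair — two paths of length 4: r = 2·(1/2)^4 = 1/8).
Hamilton's rule: n·r·B > C  ⇒  n > C/(r·B) = 0.0445/(0.125·0.223) = 1.596.
The smallest integer exceeding 1.596 is 2.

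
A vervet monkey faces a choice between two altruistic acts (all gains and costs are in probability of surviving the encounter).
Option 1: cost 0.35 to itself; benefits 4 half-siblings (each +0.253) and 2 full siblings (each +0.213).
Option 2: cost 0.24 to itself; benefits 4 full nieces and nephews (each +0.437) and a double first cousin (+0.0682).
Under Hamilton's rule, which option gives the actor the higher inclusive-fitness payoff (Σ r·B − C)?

Option 1: r to a half-sibling = 0.25.
Option 1: r to a full sibling = 0.5.
Option 1: Σ r·B − C = (4·0.25·0.253 + 2·0.5·0.213) − 0.35 = 0.116.
Option 2: r to a full niece or nephew = 0.25.
Option 2: r to a double first cousin = 0.25.
Option 2: Σ r·B − C = (4·0.25·0.437 + 1·0.25·0.0682) − 0.24 = 0.21405.
Option 2 has the higher net inclusive-fitness payoff.

Option 2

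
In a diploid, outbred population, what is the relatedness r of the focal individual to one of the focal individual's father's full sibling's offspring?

0.125

Each parent–offspring link contributes a factor of 1/2, and independent paths through distinct common ancestors add.
First cousins share one grandparent pair — two paths of length 4: r = 2·(1/2)^4 = 1/8.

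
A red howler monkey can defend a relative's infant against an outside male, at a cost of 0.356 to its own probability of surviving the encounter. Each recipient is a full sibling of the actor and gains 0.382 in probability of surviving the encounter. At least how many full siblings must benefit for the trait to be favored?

r to a full sibling = 1/2 (full sibs share both parents — two paths of length 2: r = 2·(1/2)^2 = 1/2).
Hamilton's rule: n·r·B > C  ⇒  n > C/(r·B) = 0.356/(0.5·0.382) = 1.864.
The smallest integer exceeding 1.864 is 2.

2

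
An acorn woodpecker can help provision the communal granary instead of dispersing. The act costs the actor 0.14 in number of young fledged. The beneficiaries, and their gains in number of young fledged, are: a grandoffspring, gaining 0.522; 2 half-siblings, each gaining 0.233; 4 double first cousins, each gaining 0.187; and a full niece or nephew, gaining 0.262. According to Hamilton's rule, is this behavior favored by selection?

Yes

Hamilton's rule: the trait is favored when the sum of r·B over every recipient exceeds the actor's cost C.
r to a grandoffspring = 1/4 (two parent–offspring links: r = (1/2)^2 = 1/4).
r to a half-sibling = 0.25 (half-sibs share one parent — one path of length 2: r = (1/2)^2 = 1/4).
r to a double first cousin = 1/4 (double first cousins share both grandparent pairs — four paths of length 4: r = 4·(1/2)^4 = 1/4).
r to a full niece or nephew = 0.25 (full aunt/uncle↔niece/nephew: two paths of length 3 through the shared grandparent pair: r = 2·(1/2)^3 = 1/4).
Summing one r·B term per recipient: 1·0.25·0.522 + 2·0.25·0.233 + 4·0.25·0.187 + 1·0.25·0.262 = 0.4995.
0.4995 > 0.14: the indirect benefit exceeds the cost.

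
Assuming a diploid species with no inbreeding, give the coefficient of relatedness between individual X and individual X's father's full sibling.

Each parent–offspring link contributes a factor of 1/2, and independent paths through distinct common ancestors add.
Full aunt/uncle↔niece/nephew: two paths of length 3 through the shared grandparent pair: r = 2·(1/2)^3 = 1/4.

0.25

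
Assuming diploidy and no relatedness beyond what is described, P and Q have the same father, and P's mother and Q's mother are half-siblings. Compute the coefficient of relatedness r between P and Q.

Wright's path rule: contributions from independent ancestry routes add.
P and Q are related in two ways: half-sibs through their shared father (r = 1/4) and half first cousins through their mothers (r = 1/16).
r = 1/4 + 1/16 = 0.3125.

0.3125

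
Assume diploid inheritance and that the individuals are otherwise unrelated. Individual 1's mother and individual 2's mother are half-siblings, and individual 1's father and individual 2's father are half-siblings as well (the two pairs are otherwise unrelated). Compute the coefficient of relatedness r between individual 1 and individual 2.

0.125

With two independent routes of shared ancestry, r is the sum of the two contributions.
Individual 1 and individual 2 are related in two ways: half first cousins through their mothers (r = 1/16) and half first cousins through their fathers (r = 1/16).
r = 1/16 + 1/16 = 0.125.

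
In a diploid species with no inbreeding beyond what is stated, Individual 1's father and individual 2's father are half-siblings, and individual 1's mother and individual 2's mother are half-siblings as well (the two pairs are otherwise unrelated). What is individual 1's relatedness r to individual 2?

Wright's path rule: contributions from independent ancestry routes add.
Individual 1 and individual 2 are related in two ways: half first cousins through their fathers (r = 1/16) and half first cousins through their mothers (r = 1/16).
r = 1/16 + 1/16 = 1/8 = 0.125.

0.125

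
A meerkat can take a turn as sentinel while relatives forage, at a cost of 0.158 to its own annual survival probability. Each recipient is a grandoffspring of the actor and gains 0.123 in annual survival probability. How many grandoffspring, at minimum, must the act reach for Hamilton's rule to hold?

6

r to a grandoffspring = 1/4 (two parent–offspring links: r = (1/2)^2 = 1/4).
Hamilton's rule: n·r·B > C  ⇒  n > C/(r·B) = 0.158/(0.25·0.123) = 5.138.
The smallest integer exceeding 5.138 is 6.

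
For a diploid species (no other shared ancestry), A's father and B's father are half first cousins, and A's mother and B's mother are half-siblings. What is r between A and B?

Wright's path rule: contributions from independent ancestry routes add.
A and B are related in two ways: half second cousins through their fathers (r = 1/64) and half first cousins through their mothers (r = 1/16).
r = 1/64 + 1/16 = 0.078125.

0.078125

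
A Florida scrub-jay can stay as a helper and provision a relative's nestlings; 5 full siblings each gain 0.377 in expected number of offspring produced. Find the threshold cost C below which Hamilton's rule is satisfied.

r to a full sibling = 0.5 (full sibs share both parents — two paths of length 2: r = 2·(1/2)^2 = 1/2).
Hamilton's rule: n·r·B > C, so the trait is favored while C < n·r·B = 5·0.5·0.377 = 0.9425.

0.9425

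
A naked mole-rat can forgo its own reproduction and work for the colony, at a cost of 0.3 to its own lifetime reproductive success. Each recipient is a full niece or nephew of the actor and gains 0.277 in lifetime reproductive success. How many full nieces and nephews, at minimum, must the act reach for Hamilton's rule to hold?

r to a full niece or nephew = 1/4 (full aunt/uncle↔niece/nephew: two paths of length 3 through the shared grandparent pair: r = 2·(1/2)^3 = 1/4).
Hamilton's rule: n·r·B > C  ⇒  n > C/(r·B) = 0.3/(0.25·0.277) = 4.332.
The smallest integer exceeding 4.332 is 5.

5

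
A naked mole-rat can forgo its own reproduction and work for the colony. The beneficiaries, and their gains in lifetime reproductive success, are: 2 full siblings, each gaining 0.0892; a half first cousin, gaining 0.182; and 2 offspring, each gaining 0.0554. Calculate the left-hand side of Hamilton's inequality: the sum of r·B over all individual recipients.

r to a full sibling = 1/2 (full sibs share both parents — two paths of length 2: r = 2·(1/2)^2 = 1/2).
r to a half first cousin = 1/16 (half first cousins share one grandparent — one path of length 4: r = (1/2)^4 = 1/16).
r to an offspring = 1/2 (one parent–offspring link: r = (1/2)^1 = 1/2).
Summing one r·B term per recipient: 2·0.5·0.0892 + 1·0.0625·0.182 + 2·0.5·0.0554 = 0.155975.

0.155975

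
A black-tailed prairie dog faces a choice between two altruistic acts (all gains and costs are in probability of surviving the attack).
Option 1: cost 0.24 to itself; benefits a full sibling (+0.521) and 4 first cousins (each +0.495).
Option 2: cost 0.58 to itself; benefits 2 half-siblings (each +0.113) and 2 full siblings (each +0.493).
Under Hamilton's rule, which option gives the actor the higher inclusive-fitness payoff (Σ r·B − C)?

Option 1

Option 1: r to a full sibling = 0.5.
Option 1: r to a first cousin = 0.125.
Option 1: Σ r·B − C = (1·0.5·0.521 + 4·0.125·0.495) − 0.24 = 0.268.
Option 2: r to a half-sibling = 0.25.
Option 2: r to a full sibling = 0.5.
Option 2: Σ r·B − C = (2·0.25·0.113 + 2·0.5·0.493) − 0.58 = -0.0305.
Option 1 has the higher net inclusive-fitness payoff.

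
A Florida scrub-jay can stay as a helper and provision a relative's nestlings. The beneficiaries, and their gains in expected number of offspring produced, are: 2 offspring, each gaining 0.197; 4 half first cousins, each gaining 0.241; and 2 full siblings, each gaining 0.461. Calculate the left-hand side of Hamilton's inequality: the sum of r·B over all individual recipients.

0.71825

r to an offspring = 1/2 (one parent–offspring link: r = (1/2)^1 = 1/2).
r to a half first cousin = 1/16 (half first cousins share one grandparent — one path of length 4: r = (1/2)^4 = 1/16).
r to a full sibling = 0.5 (full sibs share both parents — two paths of length 2: r = 2·(1/2)^2 = 1/2).
Summing one r·B term per recipient: 2·0.5·0.197 + 4·0.0625·0.241 + 2·0.5·0.461 = 0.71825.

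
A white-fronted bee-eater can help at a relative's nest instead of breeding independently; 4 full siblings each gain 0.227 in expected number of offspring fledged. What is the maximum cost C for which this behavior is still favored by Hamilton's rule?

0.454

r to a full sibling = 1/2 (full sibs share both parents — two paths of length 2: r = 2·(1/2)^2 = 1/2).
Hamilton's rule: n·r·B > C, so the trait is favored while C < n·r·B = 4·0.5·0.227 = 0.454.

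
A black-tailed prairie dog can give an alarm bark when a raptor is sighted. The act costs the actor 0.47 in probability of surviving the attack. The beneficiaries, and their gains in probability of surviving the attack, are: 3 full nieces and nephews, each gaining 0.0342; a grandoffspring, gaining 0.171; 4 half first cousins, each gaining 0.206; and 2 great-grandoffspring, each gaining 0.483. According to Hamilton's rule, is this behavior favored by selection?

Hamilton's rule: the trait is favored when the sum of r·B over every recipient exceeds the actor's cost C.
r to a full niece or nephew = 1/4 (full aunt/uncle↔niece/nephew: two paths of length 3 through the shared grandparent pair: r = 2·(1/2)^3 = 1/4).
r to a grandoffspring = 0.25 (two parent–offspring links: r = (1/2)^2 = 1/4).
r to a half first cousin = 0.0625 (half first cousins share one grandparent — one path of length 4: r = (1/2)^4 = 1/16).
r to a great-grandoffspring = 1/8 (three parent–offspring links: r = (1/2)^3 = 1/8).
Summing one r·B term per recipient: 3·0.25·0.0342 + 1·0.25·0.171 + 4·0.0625·0.206 + 2·0.125·0.483 = 0.24065.
0.24065 < 0.47: the indirect benefit is less than the cost.

No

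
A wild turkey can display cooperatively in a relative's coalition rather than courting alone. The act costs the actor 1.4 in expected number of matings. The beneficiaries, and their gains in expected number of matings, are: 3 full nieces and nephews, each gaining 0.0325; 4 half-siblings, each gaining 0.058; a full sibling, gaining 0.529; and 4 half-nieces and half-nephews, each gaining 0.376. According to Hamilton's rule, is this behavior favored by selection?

Hamilton's rule: the trait is favored when the sum of r·B over every recipient exceeds the actor's cost C.
r to a full niece or nephew = 1/4 (full aunt/uncle↔niece/nephew: two paths of length 3 through the shared grandparent pair: r = 2·(1/2)^3 = 1/4).
r to a half-sibling = 1/4 (half-sibs share one parent — one path of length 2: r = (1/2)^2 = 1/4).
r to a full sibling = 0.5 (full sibs share both parents — two paths of length 2: r = 2·(1/2)^2 = 1/2).
r to a half-niece or half-nephew = 1/8 (half-aunt/uncle↔niece/nephew: one path of length 3: r = (1/2)^3 = 1/8).
Summing one r·B term per recipient: 3·0.25·0.0325 + 4·0.25·0.058 + 1·0.5·0.529 + 4·0.125·0.376 = 0.534875.
0.534875 < 1.4: the indirect benefit is less than the cost.

No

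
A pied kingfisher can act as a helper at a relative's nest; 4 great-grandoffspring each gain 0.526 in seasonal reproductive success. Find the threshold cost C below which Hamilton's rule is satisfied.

0.263

r to a great-grandoffspring = 1/8 (three parent–offspring links: r = (1/2)^3 = 1/8).
Hamilton's rule: n·r·B > C, so the trait is favored while C < n·r·B = 4·0.125·0.526 = 0.263.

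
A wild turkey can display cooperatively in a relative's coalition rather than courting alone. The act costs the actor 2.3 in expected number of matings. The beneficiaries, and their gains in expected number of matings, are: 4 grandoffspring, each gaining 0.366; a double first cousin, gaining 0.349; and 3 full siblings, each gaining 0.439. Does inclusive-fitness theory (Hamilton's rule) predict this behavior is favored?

Hamilton's rule: the trait is favored when the sum of r·B over every recipient exceeds the actor's cost C.
r to a grandoffspring = 1/4 (two parent–offspring links: r = (1/2)^2 = 1/4).
r to a double first cousin = 0.25 (double first cousins share both grandparent pairs — four paths of length 4: r = 4·(1/2)^4 = 1/4).
r to a full sibling = 0.5 (full sibs share both parents — two paths of length 2: r = 2·(1/2)^2 = 1/2).
Summing one r·B term per recipient: 4·0.25·0.366 + 1·0.25·0.349 + 3·0.5·0.439 = 1.11175.
1.11175 < 2.3: the indirect benefit is less than the cost.

No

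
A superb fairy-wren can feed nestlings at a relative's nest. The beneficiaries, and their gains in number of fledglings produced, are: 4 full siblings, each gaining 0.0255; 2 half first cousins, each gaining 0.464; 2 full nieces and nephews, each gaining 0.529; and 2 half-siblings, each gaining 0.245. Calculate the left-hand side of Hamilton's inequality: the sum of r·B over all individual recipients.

r to a full sibling = 0.5 (full sibs share both parents — two paths of length 2: r = 2·(1/2)^2 = 1/2).
r to a half first cousin = 0.0625 (half first cousins share one grandparent — one path of length 4: r = (1/2)^4 = 1/16).
r to a full niece or nephew = 0.25 (full aunt/uncle↔niece/nephew: two paths of length 3 through the shared grandparent pair: r = 2·(1/2)^3 = 1/4).
r to a half-sibling = 1/4 (half-sibs share one parent — one path of length 2: r = (1/2)^2 = 1/4).
Summing one r·B term per recipient: 4·0.5·0.0255 + 2·0.0625·0.464 + 2·0.25·0.529 + 2·0.25·0.245 = 0.496.

0.496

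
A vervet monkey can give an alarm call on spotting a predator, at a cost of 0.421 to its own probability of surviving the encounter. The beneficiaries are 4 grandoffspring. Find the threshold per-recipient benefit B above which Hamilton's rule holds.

0.421

r to a grandoffspring = 0.25 (two parent–offspring links: r = (1/2)^2 = 1/4).
Hamilton's rule with n recipients of equal r: n·r·B > C, so B > C/(n·r) = 0.421/(4·0.25) = 0.421.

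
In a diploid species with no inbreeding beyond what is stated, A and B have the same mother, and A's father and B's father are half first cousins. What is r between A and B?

0.265625

Relatedness sums over independent paths through distinct common ancestors.
A and B are related in two ways: half-sibs through their shared mother (r = 1/4) and half second cousins through their fathers (r = 1/64).
r = 1/4 + 1/64 = 17/64 = 0.265625.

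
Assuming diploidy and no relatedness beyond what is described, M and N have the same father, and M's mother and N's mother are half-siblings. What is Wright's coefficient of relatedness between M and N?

Independent pedigree routes through distinct common ancestors add.
M and N are related in two ways: half-sibs through their shared father (r = 1/4) and half first cousins through their mothers (r = 1/16).
r = 1/4 + 1/16 = 0.3125.

0.3125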